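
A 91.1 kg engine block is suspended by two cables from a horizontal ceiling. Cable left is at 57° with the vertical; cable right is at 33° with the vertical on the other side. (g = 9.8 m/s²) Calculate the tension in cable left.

Angles from the horizontal: cable left is 90° − 57° = 33°, cable right is 90° − 33° = 57°.
Weight W = 91.1 × 9.8 = 892.8 N acts straight down.
Horizontal: T_left cos 33° = T_right cos 57°  →  T_right = 1.54 T_left.
Vertical: T_left sin 33° + T_right sin 57° = 892.8.
Substituting the horizontal relation into the vertical equation gives 1.836 T_left = 892.8, so T_left = 486.2 N.

T_left ≈ 486 N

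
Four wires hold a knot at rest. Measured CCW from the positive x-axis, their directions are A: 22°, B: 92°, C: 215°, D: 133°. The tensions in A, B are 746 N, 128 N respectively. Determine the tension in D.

T_D ≈ 61.1 N

Resolve: ΣF_x = 746 cos 22° + 128 cos 92° + T_C cos 215° + T_D cos 133° = 0.
        ΣF_y = 746 sin 22° + 128 sin 92° + T_C sin 215° + T_D sin 133° = 0.
The known terms sum to (687.2, 407.4) N, so -0.8192 T_C − 0.6820 T_D = -687.2 and -0.5736 T_C + 0.7314 T_D = -407.4.
Solving simultaneously: T_C = 788.1 N, T_D = 61.06 N.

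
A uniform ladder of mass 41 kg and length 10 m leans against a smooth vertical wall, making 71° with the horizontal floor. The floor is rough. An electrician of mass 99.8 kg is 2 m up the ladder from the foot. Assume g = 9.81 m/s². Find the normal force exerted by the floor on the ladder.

ΣF_y = 0: N_floor = 41×9.81 + 99.8×9.81 = 1381.2 N.

N_floor ≈ 1380 N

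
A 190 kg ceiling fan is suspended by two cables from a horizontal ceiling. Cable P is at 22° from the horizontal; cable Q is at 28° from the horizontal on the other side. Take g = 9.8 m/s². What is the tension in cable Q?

T_Q ≈ 2250 N

Weight W = 190 × 9.8 = 1862 N acts straight down.
Horizontal: T_P cos 22° = T_Q cos 28°  →  T_P = 0.9523 T_Q.
Vertical: T_P sin 22° + T_Q sin 28° = 1862.
Substituting the horizontal relation into the vertical equation gives 0.8262 T_Q = 1862, so T_Q = 2254 N.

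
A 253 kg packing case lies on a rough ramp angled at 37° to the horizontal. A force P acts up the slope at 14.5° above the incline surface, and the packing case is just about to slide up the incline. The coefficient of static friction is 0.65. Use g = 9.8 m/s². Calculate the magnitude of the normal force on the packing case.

On the verge of sliding up the incline, friction equals μN and acts down the slope.
Perpendicular: N + P sin 14.5° = W cos 37° = 1980 N.
Along incline: P cos 14.5° = W sin 37° + μN  with W sin 37° = 1492 N.
Solving the pair for P and N: P = 2458 N, N = 1365 N (and f = μN = 887.1 N).

N ≈ 1360 N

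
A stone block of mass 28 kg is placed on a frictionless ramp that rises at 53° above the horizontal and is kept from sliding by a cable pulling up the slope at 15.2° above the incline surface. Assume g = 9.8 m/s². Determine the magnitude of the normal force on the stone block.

Take axes along and perpendicular to the incline. Weight components: W sin 53° = 219.1 N down-slope, W cos 53° = 165.1 N into the surface.
Along incline: T cos 15.2° = W sin 53° → T = 227.1 N.
Perpendicular: N = W cos 53° − T sin 15.2° = 105.6 N.

N ≈ 106 N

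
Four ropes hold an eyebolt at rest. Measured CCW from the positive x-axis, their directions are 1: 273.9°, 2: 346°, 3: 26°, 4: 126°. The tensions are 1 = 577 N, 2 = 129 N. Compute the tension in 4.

T_4 ≈ 627 N

Resolve: ΣF_x = 577 cos 273.9° + 129 cos 346° + T_3 cos 26° + T_4 cos 126° = 0.
        ΣF_y = 577 sin 273.9° + 129 sin 346° + T_3 sin 26° + T_4 sin 126° = 0.
The known terms sum to (164.4, -606.9) N, so 0.8988 T_3 − 0.5878 T_4 = -164.4 and 0.4384 T_3 + 0.8090 T_4 = 606.9.
Solving simultaneously: T_3 = 227.1 N, T_4 = 627.1 N.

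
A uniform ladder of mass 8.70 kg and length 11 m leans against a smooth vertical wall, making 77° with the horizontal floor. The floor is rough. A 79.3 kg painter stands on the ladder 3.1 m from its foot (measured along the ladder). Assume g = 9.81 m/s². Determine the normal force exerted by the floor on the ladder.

ΣF_y = 0: N_floor = 8.70×9.81 + 79.3×9.81 = 863.28 N.

N_floor ≈ 863 N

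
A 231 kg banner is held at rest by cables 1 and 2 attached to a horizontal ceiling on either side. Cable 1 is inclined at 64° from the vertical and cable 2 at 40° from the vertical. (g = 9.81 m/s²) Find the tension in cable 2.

Angles from the horizontal: cable 1 is 90° − 64° = 26°, cable 2 is 90° − 40° = 50°.
Weight W = 231 × 9.81 = 2266 N acts straight down.
Horizontal: T_1 cos 26° = T_2 cos 50°  →  T_1 = 0.7152 T_2.
Vertical: T_1 sin 26° + T_2 sin 50° = 2266.
Substituting the horizontal relation into the vertical equation gives 1.08 T_2 = 2266, so T_2 = 2099 N.

T_2 ≈ 2100 N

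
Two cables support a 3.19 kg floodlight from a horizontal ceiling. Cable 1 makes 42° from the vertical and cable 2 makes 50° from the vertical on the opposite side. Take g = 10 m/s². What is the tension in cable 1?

Angles from the horizontal: cable 1 is 90° − 42° = 48°, cable 2 is 90° − 50° = 40°.
Weight W = 3.19 × 10 = 31.9 N acts straight down.
Horizontal: T_1 cos 48° = T_2 cos 40°  →  T_2 = 0.8735 T_1.
Vertical: T_1 sin 48° + T_2 sin 40° = 31.9.
Substituting the horizontal relation into the vertical equation gives 1.305 T_1 = 31.9, so T_1 = 24.45 N.

T_1 ≈ 24.5 N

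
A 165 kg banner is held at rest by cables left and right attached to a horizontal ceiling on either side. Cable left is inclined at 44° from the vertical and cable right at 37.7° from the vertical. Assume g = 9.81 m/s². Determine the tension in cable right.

T_right ≈ 1140 N

Angles from the horizontal: cable left is 90° − 44° = 46°, cable right is 90° − 37.7° = 52.3°.
Weight W = 165 × 9.81 = 1619 N acts straight down.
Horizontal: T_left cos 46° = T_right cos 52.3°  →  T_left = 0.8803 T_right.
Vertical: T_left sin 46° + T_right sin 52.3° = 1619.
Substituting the horizontal relation into the vertical equation gives 1.424 T_right = 1619, so T_right = 1136 N.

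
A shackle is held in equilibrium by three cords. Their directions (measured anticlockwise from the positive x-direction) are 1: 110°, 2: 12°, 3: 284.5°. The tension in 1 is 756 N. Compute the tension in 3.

T_3 ≈ 749 N

Resolve: ΣF_x = 756 cos 110° + T_2 cos 12° + T_3 cos 284.5° = 0.
        ΣF_y = 756 sin 110° + T_2 sin 12° + T_3 sin 284.5° = 0.
The known terms sum to (-258.6, 710.4) N, so 0.9781 T_2 + 0.2504 T_3 = 258.6 and 0.2079 T_2 − 0.9681 T_3 = -710.4.
Solving simultaneously: T_2 = 72.53 N, T_3 = 749.4 N.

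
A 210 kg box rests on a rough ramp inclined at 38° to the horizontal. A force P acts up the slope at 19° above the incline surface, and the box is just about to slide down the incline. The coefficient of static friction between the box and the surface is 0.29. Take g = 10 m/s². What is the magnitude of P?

P ≈ 955 N

On the verge of sliding down the incline, friction equals μN and acts up the slope.
Perpendicular: N + P sin 19° = W cos 38° = 1655 N.
Along incline: P cos 19° + μN = W sin 38° with W sin 38° = 1293 N.
Solving the pair for P and N: P = 955.2 N, N = 1344 N (and f = μN = 389.7 N).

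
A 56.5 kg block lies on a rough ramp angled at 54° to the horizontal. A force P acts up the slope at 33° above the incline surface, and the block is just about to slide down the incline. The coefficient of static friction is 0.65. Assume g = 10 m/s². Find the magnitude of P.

On the verge of sliding down the incline, friction equals μN and acts up the slope.
Perpendicular: N + P sin 33° = W cos 54° = 332.1 N.
Along incline: P cos 33° + μN = W sin 54° with W sin 54° = 457.1 N.
Solving the pair for P and N: P = 497.7 N, N = 61.01 N (and f = μN = 39.66 N).

P ≈ 498 N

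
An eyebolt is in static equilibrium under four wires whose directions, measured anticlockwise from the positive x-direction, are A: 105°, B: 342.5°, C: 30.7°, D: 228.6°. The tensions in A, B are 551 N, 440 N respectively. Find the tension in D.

Resolve: ΣF_x = 551 cos 105° + 440 cos 342.5° + T_C cos 30.7° + T_D cos 228.6° = 0.
        ΣF_y = 551 sin 105° + 440 sin 342.5° + T_C sin 30.7° + T_D sin 228.6° = 0.
The known terms sum to (277, 399.9) N, so 0.8599 T_C − 0.6613 T_D = -277 and 0.5105 T_C − 0.7501 T_D = -399.9.
Solving simultaneously: T_C = 184.4 N, T_D = 658.6 N.

T_D ≈ 659 N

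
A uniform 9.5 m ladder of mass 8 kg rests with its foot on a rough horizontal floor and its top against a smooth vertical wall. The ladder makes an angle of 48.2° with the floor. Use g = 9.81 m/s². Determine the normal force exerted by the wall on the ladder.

N_wall ≈ 35.1 N

Torques about the foot: N_wall · 9.5 sin 48.2° = 8×9.81×4.75 cos 48.2° → N_wall = 35.085 N.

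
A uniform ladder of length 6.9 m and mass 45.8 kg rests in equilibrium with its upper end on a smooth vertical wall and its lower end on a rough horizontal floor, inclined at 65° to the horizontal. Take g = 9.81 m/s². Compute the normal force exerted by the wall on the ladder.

Torques about the foot: N_wall · 6.9 sin 65° = 45.8×9.81×3.45 cos 65° → N_wall = 104.76 N.

N_wall ≈ 105 N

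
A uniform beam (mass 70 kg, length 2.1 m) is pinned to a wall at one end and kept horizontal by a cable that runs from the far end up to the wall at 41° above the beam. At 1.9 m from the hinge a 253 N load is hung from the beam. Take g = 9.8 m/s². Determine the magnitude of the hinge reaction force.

Take torques about the hinge: T sin 41° · 2.1 = 70×9.8×1.05 + 253×1.9 = 1201 N·m.
So T = 1201 / (0.6561 × 2.1) = 871.73 N.
ΣF_x = 0: H_x = T cos 41° = 657.9 N.
ΣF_y = 0: H_y = (70×9.8 + 253) − T sin 41° = 939 − 571.9 = 367.1 N.
|H| = √(H_x² + H_y²) = √((657.9)² + (367.1)²) = 753.39 N.

|H| ≈ 753 N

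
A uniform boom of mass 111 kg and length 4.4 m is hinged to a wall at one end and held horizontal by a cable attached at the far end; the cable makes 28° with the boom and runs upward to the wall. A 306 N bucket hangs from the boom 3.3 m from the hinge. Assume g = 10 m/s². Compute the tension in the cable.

Take torques about the hinge: T sin 28° · 4.4 = 111×10×2.2 + 306×3.3 = 3451.8 N·m.
So T = 3451.8 / (0.4695 × 4.4) = 1671 N.

T ≈ 1670 N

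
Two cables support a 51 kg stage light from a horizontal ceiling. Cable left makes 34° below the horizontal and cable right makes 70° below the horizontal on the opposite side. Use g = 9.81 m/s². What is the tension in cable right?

Weight W = 51 × 9.81 = 500.3 N acts straight down.
Horizontal: T_left cos 34° = T_right cos 70°  →  T_left = 0.4126 T_right.
Vertical: T_left sin 34° + T_right sin 70° = 500.3.
Substituting the horizontal relation into the vertical equation gives 1.17 T_right = 500.3, so T_right = 427.5 N.

T_right ≈ 427 N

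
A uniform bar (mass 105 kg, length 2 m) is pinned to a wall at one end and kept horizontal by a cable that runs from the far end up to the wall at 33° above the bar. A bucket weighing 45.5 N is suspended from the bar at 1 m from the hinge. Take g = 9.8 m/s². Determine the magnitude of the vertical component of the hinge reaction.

Take torques about the hinge: T sin 33° · 2 = 105×9.8×1 + 45.5×1 = 1074.5 N·m.
So T = 1074.5 / (0.5446 × 2) = 986.43 N.
ΣF_y = 0: H_y = (105×9.8 + 45.5) − T sin 33° = 1074.5 − 537.25 = 537.25 N.

|H_y| ≈ 537 N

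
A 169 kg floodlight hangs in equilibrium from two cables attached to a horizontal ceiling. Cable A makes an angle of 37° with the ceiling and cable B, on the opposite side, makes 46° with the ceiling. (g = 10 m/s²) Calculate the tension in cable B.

Weight W = 169 × 10 = 1690 N acts straight down.
Horizontal: T_A cos 37° = T_B cos 46°  →  T_A = 0.8698 T_B.
Vertical: T_A sin 37° + T_B sin 46° = 1690.
Substituting the horizontal relation into the vertical equation gives 1.243 T_B = 1690, so T_B = 1360 N.

T_B ≈ 1360 N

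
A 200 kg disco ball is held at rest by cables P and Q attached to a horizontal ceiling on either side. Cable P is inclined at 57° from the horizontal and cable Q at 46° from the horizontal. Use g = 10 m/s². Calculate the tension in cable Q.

Weight W = 200 × 10 = 2000 N acts straight down.
Horizontal: T_P cos 57° = T_Q cos 46°  →  T_P = 1.275 T_Q.
Vertical: T_P sin 57° + T_Q sin 46° = 2000.
Substituting the horizontal relation into the vertical equation gives 1.789 T_Q = 2000, so T_Q = 1118 N.

T_Q ≈ 1120 N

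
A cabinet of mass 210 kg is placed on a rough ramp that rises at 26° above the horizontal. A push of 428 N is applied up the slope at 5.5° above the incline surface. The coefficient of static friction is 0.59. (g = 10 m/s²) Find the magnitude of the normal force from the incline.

N ≈ 1850 N

Axes along / perpendicular to the incline. W sin 26° = 920.6 N down-slope; W cos 26° = 1887 N into the surface.
Perpendicular: N = W cos 26° − P sin 5.5° = 1887 − 41.02 = 1846 N.
Along incline: P cos 5.5° + f = W sin 26° (friction acts up-slope) → f = 920.6 − 426 = 494.5 N.
|f| = 494.5 N ≤ μN = 1089 N, so the cabinet is indeed static.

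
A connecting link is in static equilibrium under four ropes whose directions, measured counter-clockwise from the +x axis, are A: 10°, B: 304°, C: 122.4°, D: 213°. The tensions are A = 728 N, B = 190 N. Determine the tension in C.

T_C ≈ 474 N

Resolve: ΣF_x = 728 cos 10° + 190 cos 304° + T_C cos 122.4° + T_D cos 213° = 0.
        ΣF_y = 728 sin 10° + 190 sin 304° + T_C sin 122.4° + T_D sin 213° = 0.
The known terms sum to (823.2, -31.1) N, so -0.5358 T_C − 0.8387 T_D = -823.2 and 0.8443 T_C − 0.5446 T_D = 31.1.
Solving simultaneously: T_C = 474.4 N, T_D = 678.4 N.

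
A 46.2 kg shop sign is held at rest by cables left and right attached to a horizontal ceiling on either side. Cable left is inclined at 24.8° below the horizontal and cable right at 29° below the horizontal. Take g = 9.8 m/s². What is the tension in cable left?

Weight W = 46.2 × 9.8 = 452.8 N acts straight down.
Horizontal: T_left cos 24.8° = T_right cos 29°  →  T_right = 1.038 T_left.
Vertical: T_left sin 24.8° + T_right sin 29° = 452.8.
Substituting the horizontal relation into the vertical equation gives 0.9226 T_left = 452.8, so T_left = 490.7 N.

T_left ≈ 491 N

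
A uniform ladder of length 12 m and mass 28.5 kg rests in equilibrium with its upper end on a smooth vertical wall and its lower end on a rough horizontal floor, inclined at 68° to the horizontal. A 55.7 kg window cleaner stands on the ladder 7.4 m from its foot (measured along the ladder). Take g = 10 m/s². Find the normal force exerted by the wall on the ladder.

Torques about the foot: N_wall · 12 sin 68° = 28.5×10×6 cos 68° + 55.7×10×7.4 cos 68° → N_wall = 196.35 N.

N_wall ≈ 196 N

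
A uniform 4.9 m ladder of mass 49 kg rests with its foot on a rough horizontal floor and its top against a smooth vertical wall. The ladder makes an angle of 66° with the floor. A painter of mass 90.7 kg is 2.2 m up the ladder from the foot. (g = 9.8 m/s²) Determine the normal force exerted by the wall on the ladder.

N_wall ≈ 285 N

Torques about the foot: N_wall · 4.9 sin 66° = 49×9.8×2.45 cos 66° + 90.7×9.8×2.2 cos 66° → N_wall = 284.58 N.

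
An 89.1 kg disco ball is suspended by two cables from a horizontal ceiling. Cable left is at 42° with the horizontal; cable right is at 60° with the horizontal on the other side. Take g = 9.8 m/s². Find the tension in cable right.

T_right ≈ 663 N

Weight W = 89.1 × 9.8 = 873.2 N acts straight down.
Horizontal: T_left cos 42° = T_right cos 60°  →  T_left = 0.6728 T_right.
Vertical: T_left sin 42° + T_right sin 60° = 873.2.
Substituting the horizontal relation into the vertical equation gives 1.316 T_right = 873.2, so T_right = 663.4 N.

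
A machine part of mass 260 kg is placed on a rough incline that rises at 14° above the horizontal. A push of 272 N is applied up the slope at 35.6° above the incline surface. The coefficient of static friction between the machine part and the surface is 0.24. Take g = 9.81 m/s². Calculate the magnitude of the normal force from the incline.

Axes along / perpendicular to the incline. W sin 14° = 617 N down-slope; W cos 14° = 2475 N into the surface.
Perpendicular: N = W cos 14° − P sin 35.6° = 2475 − 158.3 = 2316 N.
Along incline: P cos 35.6° + f = W sin 14° (friction acts up-slope) → f = 617 − 221.2 = 395.9 N.
|f| = 395.9 N ≤ μN = 556 N, so the machine part is indeed static.

N ≈ 2320 N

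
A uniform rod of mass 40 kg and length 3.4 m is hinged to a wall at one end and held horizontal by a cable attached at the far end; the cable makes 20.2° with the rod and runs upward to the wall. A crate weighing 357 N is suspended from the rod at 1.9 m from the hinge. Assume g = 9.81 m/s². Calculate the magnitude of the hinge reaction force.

|H| ≈ 1130 N

Take torques about the hinge: T sin 20.2° · 3.4 = 40×9.81×1.7 + 357×1.9 = 1345.4 N·m.
So T = 1345.4 / (0.3453 × 3.4) = 1146 N.
ΣF_x = 0: H_x = T cos 20.2° = 1075.5 N.
ΣF_y = 0: H_y = (40×9.81 + 357) − T sin 20.2° = 749.4 − 395.7 = 353.7 N.
|H| = √(H_x² + H_y²) = √((1075.5)² + (353.7)²) = 1132.1 N.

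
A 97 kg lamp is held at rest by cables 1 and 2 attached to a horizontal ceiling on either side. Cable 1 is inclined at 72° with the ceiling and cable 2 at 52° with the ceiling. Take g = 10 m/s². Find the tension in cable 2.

T_2 ≈ 362 N

Weight W = 97 × 10 = 970 N acts straight down.
Horizontal: T_1 cos 72° = T_2 cos 52°  →  T_1 = 1.992 T_2.
Vertical: T_1 sin 72° + T_2 sin 52° = 970.
Substituting the horizontal relation into the vertical equation gives 2.683 T_2 = 970, so T_2 = 361.6 N.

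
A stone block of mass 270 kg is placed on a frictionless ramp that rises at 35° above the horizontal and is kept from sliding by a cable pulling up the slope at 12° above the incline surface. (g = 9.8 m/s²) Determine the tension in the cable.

T ≈ 1550 N

Take axes along and perpendicular to the incline. Weight components: W sin 35° = 1518 N down-slope, W cos 35° = 2167 N into the surface.
Along incline: T cos 12° = W sin 35° → T = 1552 N.
Perpendicular: N = W cos 35° − T sin 12° = 1845 N.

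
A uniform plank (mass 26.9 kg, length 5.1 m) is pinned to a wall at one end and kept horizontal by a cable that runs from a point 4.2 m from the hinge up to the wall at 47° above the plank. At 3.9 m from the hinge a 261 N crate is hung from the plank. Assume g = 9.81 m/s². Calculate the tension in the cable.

T ≈ 550 N

Take torques about the hinge: T sin 47° · 4.2 = 26.9×9.81×2.55 + 261×3.9 = 1690.8 N·m.
So T = 1690.8 / (0.7314 × 4.2) = 550.45 N.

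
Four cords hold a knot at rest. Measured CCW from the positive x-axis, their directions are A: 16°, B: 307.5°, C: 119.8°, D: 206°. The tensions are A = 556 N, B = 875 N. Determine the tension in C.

T_C ≈ 956 N

Resolve: ΣF_x = 556 cos 16° + 875 cos 307.5° + T_C cos 119.8° + T_D cos 206° = 0.
        ΣF_y = 556 sin 16° + 875 sin 307.5° + T_C sin 119.8° + T_D sin 206° = 0.
The known terms sum to (1067, -540.9) N, so -0.4970 T_C − 0.8988 T_D = -1067 and 0.8678 T_C − 0.4384 T_D = 540.9.
Solving simultaneously: T_C = 956.1 N, T_D = 658.6 N.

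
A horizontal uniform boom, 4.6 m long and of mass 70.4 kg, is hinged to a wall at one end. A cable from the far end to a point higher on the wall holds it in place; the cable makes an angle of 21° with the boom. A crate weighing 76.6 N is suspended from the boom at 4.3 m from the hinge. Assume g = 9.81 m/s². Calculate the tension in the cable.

T ≈ 1160 N

Take torques about the hinge: T sin 21° · 4.6 = 70.4×9.81×2.3 + 76.6×4.3 = 1917.8 N·m.
So T = 1917.8 / (0.3584 × 4.6) = 1163.4 N.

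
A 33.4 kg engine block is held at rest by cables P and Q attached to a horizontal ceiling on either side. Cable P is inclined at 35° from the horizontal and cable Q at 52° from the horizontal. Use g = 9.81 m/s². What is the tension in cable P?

Weight W = 33.4 × 9.81 = 327.7 N acts straight down.
Horizontal: T_P cos 35° = T_Q cos 52°  →  T_Q = 1.331 T_P.
Vertical: T_P sin 35° + T_Q sin 52° = 327.7.
Substituting the horizontal relation into the vertical equation gives 1.622 T_P = 327.7, so T_P = 202 N.

T_P ≈ 202 N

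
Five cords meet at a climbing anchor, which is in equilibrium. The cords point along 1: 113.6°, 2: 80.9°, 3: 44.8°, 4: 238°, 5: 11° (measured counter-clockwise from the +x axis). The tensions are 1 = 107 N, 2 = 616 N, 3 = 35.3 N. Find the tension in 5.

T_5 ≈ 437 N

Resolve: ΣF_x = 107 cos 113.6° + 616 cos 80.9° + 35.3 cos 44.8° + T_4 cos 238° + T_5 cos 11° = 0.
        ΣF_y = 107 sin 113.6° + 616 sin 80.9° + 35.3 sin 44.8° + T_4 sin 238° + T_5 sin 11° = 0.
The known terms sum to (79.64, 731.2) N, so -0.5299 T_4 + 0.9816 T_5 = -79.64 and -0.8480 T_4 + 0.1908 T_5 = -731.2.
Solving simultaneously: T_4 = 960.6 N, T_5 = 437.4 N.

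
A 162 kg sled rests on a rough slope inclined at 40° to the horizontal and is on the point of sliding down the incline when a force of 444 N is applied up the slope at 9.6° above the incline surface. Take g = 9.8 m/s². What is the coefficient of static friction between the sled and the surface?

μ ≈ 0.510

On the verge of sliding down the incline, friction is at its maximum μN and acts up the slope.
Perpendicular to incline: N = W cos 40° − P sin 9.6° = 1216 − 74.05 = 1142 N.
Along incline: P cos 9.6° + μN = W sin 40° → μ = (W sin 40° − P cos 9.6°) / N = 0.5102.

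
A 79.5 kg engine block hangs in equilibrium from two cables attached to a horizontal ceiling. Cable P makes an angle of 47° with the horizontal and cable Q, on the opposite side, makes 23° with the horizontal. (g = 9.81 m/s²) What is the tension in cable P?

T_P ≈ 764 N

Weight W = 79.5 × 9.81 = 779.9 N acts straight down.
Horizontal: T_P cos 47° = T_Q cos 23°  →  T_Q = 0.7409 T_P.
Vertical: T_P sin 47° + T_Q sin 23° = 779.9.
Substituting the horizontal relation into the vertical equation gives 1.021 T_P = 779.9, so T_P = 764 N.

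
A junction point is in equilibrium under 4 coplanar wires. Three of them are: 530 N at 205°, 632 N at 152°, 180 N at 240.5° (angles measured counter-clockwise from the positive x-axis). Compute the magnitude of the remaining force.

F ≈ 1130 N

Sum the known components: ΣF_x = -1127 N, ΣF_y = -83.95 N.
For equilibrium the remaining force must supply (−ΣF_x, −ΣF_y) = (1127, 83.95) N.
Magnitude = √((1127)² + (83.95)²) = 1130 N; direction = atan2(83.95, 1127) = 4.3°.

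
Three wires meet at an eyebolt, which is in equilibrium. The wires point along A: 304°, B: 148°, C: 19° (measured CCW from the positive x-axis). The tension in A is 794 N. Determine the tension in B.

Resolve: ΣF_x = 794 cos 304° + T_B cos 148° + T_C cos 19° = 0.
        ΣF_y = 794 sin 304° + T_B sin 148° + T_C sin 19° = 0.
The known terms sum to (444, -658.3) N, so -0.8480 T_B + 0.9455 T_C = -444 and 0.5299 T_B + 0.3256 T_C = 658.3.
Solving simultaneously: T_B = 986.9 N, T_C = 415.6 N.

T_B ≈ 987 N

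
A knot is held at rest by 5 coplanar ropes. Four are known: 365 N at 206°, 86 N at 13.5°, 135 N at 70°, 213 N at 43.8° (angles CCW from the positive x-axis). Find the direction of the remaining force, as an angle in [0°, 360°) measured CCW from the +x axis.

θ ≈ 288°

Sum the known components: ΣF_x = -44.53 N, ΣF_y = 134.4 N.
For equilibrium the remaining force must supply (−ΣF_x, −ΣF_y) = (44.53, -134.4) N.
Magnitude = √((44.53)² + (-134.4)²) = 141.5 N; direction = atan2(-134.4, 44.53) = 288.3°.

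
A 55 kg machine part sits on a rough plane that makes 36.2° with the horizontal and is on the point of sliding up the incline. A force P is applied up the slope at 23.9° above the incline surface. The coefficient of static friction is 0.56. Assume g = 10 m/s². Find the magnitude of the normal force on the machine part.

N ≈ 240 N

On the verge of sliding up the incline, friction equals μN and acts down the slope.
Perpendicular: N + P sin 23.9° = W cos 36.2° = 443.8 N.
Along incline: P cos 23.9° = W sin 36.2° + μN  with W sin 36.2° = 324.8 N.
Solving the pair for P and N: P = 502.5 N, N = 240.3 N (and f = μN = 134.5 N).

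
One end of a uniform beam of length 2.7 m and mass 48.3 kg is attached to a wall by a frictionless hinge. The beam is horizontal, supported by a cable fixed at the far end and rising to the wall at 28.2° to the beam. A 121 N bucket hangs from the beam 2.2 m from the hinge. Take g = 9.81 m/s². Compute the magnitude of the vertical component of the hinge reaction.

Take torques about the hinge: T sin 28.2° · 2.7 = 48.3×9.81×1.35 + 121×2.2 = 905.86 N·m.
So T = 905.86 / (0.4726 × 2.7) = 709.99 N.
ΣF_y = 0: H_y = (48.3×9.81 + 121) − T sin 28.2° = 594.82 − 335.5 = 259.32 N.

|H_y| ≈ 259 N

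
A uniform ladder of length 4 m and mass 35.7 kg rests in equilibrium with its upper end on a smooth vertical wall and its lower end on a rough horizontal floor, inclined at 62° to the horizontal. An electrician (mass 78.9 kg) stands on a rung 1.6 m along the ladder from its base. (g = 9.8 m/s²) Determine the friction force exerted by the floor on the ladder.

Torques about the foot: N_wall · 4 sin 62° = 35.7×9.8×2 cos 62° + 78.9×9.8×1.6 cos 62° → N_wall = 257.46 N.
ΣF_x = 0: f_floor = N_wall = 257.46 N.

f ≈ 257 N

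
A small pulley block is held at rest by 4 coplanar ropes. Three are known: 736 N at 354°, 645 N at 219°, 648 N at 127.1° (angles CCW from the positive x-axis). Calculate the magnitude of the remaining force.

Sum the known components: ΣF_x = -160.2 N, ΣF_y = 33.99 N.
For equilibrium the remaining force must supply (−ΣF_x, −ΣF_y) = (160.2, -33.99) N.
Magnitude = √((160.2)² + (-33.99)²) = 163.7 N; direction = atan2(-33.99, 160.2) = 348.0°.

F ≈ 164 N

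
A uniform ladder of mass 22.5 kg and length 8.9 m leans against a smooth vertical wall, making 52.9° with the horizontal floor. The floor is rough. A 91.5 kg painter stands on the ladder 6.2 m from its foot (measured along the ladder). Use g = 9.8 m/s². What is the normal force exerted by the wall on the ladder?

N_wall ≈ 556 N

Torques about the foot: N_wall · 8.9 sin 52.9° = 22.5×9.8×4.45 cos 52.9° + 91.5×9.8×6.2 cos 52.9° → N_wall = 555.81 N.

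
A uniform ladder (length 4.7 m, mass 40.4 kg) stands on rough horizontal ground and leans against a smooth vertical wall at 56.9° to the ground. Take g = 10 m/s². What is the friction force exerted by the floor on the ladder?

f ≈ 132 N

Torques about the foot: N_wall · 4.7 sin 56.9° = 40.4×10×2.35 cos 56.9° → N_wall = 131.68 N.
ΣF_x = 0: f_floor = N_wall = 131.68 N.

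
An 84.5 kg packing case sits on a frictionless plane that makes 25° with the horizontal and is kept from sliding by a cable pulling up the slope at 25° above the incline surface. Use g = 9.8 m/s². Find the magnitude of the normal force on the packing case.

Take axes along and perpendicular to the incline. Weight components: W sin 25° = 350 N down-slope, W cos 25° = 750.5 N into the surface.
Along incline: T cos 25° = W sin 25° → T = 386.1 N.
Perpendicular: N = W cos 25° − T sin 25° = 587.3 N.

N ≈ 587 N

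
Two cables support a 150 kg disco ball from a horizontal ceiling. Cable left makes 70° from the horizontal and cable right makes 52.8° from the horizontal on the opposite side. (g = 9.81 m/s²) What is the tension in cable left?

T_left ≈ 1060 N

Weight W = 150 × 9.81 = 1472 N acts straight down.
Horizontal: T_left cos 70° = T_right cos 52.8°  →  T_right = 0.5657 T_left.
Vertical: T_left sin 70° + T_right sin 52.8° = 1472.
Substituting the horizontal relation into the vertical equation gives 1.39 T_left = 1472, so T_left = 1058 N.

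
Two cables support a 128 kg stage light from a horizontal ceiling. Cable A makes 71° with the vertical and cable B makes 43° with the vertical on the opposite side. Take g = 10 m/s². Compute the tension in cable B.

T_B ≈ 1320 N

Angles from the horizontal: cable A is 90° − 71° = 19°, cable B is 90° − 43° = 47°.
Weight W = 128 × 10 = 1280 N acts straight down.
Horizontal: T_A cos 19° = T_B cos 47°  →  T_A = 0.7213 T_B.
Vertical: T_A sin 19° + T_B sin 47° = 1280.
Substituting the horizontal relation into the vertical equation gives 0.9662 T_B = 1280, so T_B = 1325 N.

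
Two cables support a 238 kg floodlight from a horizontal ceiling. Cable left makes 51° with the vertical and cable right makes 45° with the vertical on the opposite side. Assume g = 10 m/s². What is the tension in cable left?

T_left ≈ 1690 N

Angles from the horizontal: cable left is 90° − 51° = 39°, cable right is 90° − 45° = 45°.
Weight W = 238 × 10 = 2380 N acts straight down.
Horizontal: T_left cos 39° = T_right cos 45°  →  T_right = 1.099 T_left.
Vertical: T_left sin 39° + T_right sin 45° = 2380.
Substituting the horizontal relation into the vertical equation gives 1.406 T_left = 2380, so T_left = 1692 N.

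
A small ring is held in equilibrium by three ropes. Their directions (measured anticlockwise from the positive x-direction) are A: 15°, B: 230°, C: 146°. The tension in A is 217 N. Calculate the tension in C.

T_C ≈ 125 N

Resolve: ΣF_x = 217 cos 15° + T_B cos 230° + T_C cos 146° = 0.
        ΣF_y = 217 sin 15° + T_B sin 230° + T_C sin 146° = 0.
The known terms sum to (209.6, 56.16) N, so -0.6428 T_B − 0.8290 T_C = -209.6 and -0.7660 T_B + 0.5592 T_C = -56.16.
Solving simultaneously: T_B = 164.7 N, T_C = 125.2 N.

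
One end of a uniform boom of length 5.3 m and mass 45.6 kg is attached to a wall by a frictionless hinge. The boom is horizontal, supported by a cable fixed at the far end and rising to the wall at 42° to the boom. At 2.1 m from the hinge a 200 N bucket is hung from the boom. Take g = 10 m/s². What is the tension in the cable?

Take torques about the hinge: T sin 42° · 5.3 = 45.6×10×2.65 + 200×2.1 = 1628.4 N·m.
So T = 1628.4 / (0.6691 × 5.3) = 459.17 N.

T ≈ 459 N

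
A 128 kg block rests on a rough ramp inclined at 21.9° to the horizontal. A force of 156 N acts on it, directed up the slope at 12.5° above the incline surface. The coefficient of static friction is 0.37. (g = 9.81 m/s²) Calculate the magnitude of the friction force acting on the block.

Axes along / perpendicular to the incline. W sin 21.9° = 468.4 N down-slope; W cos 21.9° = 1165 N into the surface.
Perpendicular: N = W cos 21.9° − P sin 12.5° = 1165 − 33.76 = 1131 N.
Along incline: P cos 12.5° + f = W sin 21.9° (friction acts up-slope) → f = 468.4 − 152.3 = 316.1 N.
|f| = 316.1 N ≤ μN = 418.6 N, so the block is indeed static.

f ≈ 316 N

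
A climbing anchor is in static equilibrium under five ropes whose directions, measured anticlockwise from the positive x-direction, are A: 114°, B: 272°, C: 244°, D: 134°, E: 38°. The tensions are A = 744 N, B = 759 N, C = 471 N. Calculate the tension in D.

Resolve: ΣF_x = 744 cos 114° + 759 cos 272° + 471 cos 244° + T_D cos 134° + T_E cos 38° = 0.
        ΣF_y = 744 sin 114° + 759 sin 272° + 471 sin 244° + T_D sin 134° + T_E sin 38° = 0.
The known terms sum to (-482.6, -502.2) N, so -0.6947 T_D + 0.7880 T_E = 482.6 and 0.7193 T_D + 0.6157 T_E = 502.2.
Solving simultaneously: T_D = 99.16 N, T_E = 699.8 N.

T_D ≈ 99.2 N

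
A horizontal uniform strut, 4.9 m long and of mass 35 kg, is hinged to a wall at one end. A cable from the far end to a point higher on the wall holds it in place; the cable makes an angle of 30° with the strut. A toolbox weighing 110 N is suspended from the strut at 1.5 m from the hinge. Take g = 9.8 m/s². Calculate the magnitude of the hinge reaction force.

|H| ≈ 433 N

Take torques about the hinge: T sin 30° · 4.9 = 35×9.8×2.45 + 110×1.5 = 1005.4 N·m.
So T = 1005.4 / (0.5000 × 4.9) = 410.35 N.
ΣF_x = 0: H_x = T cos 30° = 355.37 N.
ΣF_y = 0: H_y = (35×9.8 + 110) − T sin 30° = 453 − 205.17 = 247.83 N.
|H| = √(H_x² + H_y²) = √((355.37)² + (247.83)²) = 433.25 N.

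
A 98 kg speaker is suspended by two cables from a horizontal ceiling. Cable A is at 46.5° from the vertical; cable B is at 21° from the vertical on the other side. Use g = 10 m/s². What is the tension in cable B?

T_B ≈ 769 N

Angles from the horizontal: cable A is 90° − 46.5° = 43.5°, cable B is 90° − 21° = 69°.
Weight W = 98 × 10 = 980 N acts straight down.
Horizontal: T_A cos 43.5° = T_B cos 69°  →  T_A = 0.494 T_B.
Vertical: T_A sin 43.5° + T_B sin 69° = 980.
Substituting the horizontal relation into the vertical equation gives 1.274 T_B = 980, so T_B = 769.4 N.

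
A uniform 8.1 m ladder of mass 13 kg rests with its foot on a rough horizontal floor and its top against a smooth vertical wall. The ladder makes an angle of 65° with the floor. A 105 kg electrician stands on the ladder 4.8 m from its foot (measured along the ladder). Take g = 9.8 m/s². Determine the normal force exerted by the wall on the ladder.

Torques about the foot: N_wall · 8.1 sin 65° = 13×9.8×4.05 cos 65° + 105×9.8×4.8 cos 65° → N_wall = 314.05 N.

N_wall ≈ 314 N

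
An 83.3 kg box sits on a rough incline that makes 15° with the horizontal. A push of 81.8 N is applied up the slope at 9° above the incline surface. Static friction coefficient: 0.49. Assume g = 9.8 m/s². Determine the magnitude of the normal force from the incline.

N ≈ 776 N

Axes along / perpendicular to the incline. W sin 15° = 211.3 N down-slope; W cos 15° = 788.5 N into the surface.
Perpendicular: N = W cos 15° − P sin 9° = 788.5 − 12.8 = 775.7 N.
Along incline: P cos 9° + f = W sin 15° (friction acts up-slope) → f = 211.3 − 80.79 = 130.5 N.
|f| = 130.5 N ≤ μN = 380.1 N, so the box is indeed static.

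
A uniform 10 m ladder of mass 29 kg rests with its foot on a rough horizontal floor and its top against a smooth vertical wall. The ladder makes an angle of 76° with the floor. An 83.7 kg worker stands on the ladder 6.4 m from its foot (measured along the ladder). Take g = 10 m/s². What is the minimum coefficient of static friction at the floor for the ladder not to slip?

ΣF_y = 0: N_floor = 29×10 + 83.7×10 = 1127 N.
Torques about the foot: N_wall · 10 sin 76° = 29×10×5 cos 76° + 83.7×10×6.4 cos 76° → N_wall = 169.71 N.
ΣF_x = 0: f_floor = N_wall = 169.71 N.
μ_min = f_floor / N_floor = 169.71 / 1127 = 0.1506.

μ_min ≈ 0.151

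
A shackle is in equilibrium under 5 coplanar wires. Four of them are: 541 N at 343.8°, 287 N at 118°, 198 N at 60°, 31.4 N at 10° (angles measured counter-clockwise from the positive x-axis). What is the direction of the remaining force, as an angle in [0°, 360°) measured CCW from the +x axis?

Sum the known components: ΣF_x = 514.7 N, ΣF_y = 279.4 N.
For equilibrium the remaining force must supply (−ΣF_x, −ΣF_y) = (-514.7, -279.4) N.
Magnitude = √((-514.7)² + (-279.4)²) = 585.6 N; direction = atan2(-279.4, -514.7) = 208.5°.

θ ≈ 208°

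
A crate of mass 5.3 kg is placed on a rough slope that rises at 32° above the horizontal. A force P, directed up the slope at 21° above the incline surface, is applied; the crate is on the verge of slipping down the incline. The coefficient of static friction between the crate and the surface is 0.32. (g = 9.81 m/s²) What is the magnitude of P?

P ≈ 16.4 N

On the verge of sliding down the incline, friction equals μN and acts up the slope.
Perpendicular: N + P sin 21° = W cos 32° = 44.09 N.
Along incline: P cos 21° + μN = W sin 32° with W sin 32° = 27.55 N.
Solving the pair for P and N: P = 16.42 N, N = 38.21 N (and f = μN = 12.23 N).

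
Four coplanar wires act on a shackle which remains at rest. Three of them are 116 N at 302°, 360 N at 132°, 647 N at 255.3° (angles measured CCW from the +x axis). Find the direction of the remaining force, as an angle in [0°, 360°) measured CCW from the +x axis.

Sum the known components: ΣF_x = -343.6 N, ΣF_y = -456.7 N.
For equilibrium the remaining force must supply (−ΣF_x, −ΣF_y) = (343.6, 456.7) N.
Magnitude = √((343.6)² + (456.7)²) = 571.5 N; direction = atan2(456.7, 343.6) = 53.0°.

θ ≈ 53°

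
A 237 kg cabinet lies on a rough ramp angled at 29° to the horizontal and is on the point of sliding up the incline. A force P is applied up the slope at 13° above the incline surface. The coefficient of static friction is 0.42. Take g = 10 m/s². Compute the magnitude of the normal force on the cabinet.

On the verge of sliding up the incline, friction equals μN and acts down the slope.
Perpendicular: N + P sin 13° = W cos 29° = 2073 N.
Along incline: P cos 13° = W sin 29° + μN  with W sin 29° = 1149 N.
Solving the pair for P and N: P = 1890 N, N = 1648 N (and f = μN = 692.1 N).

N ≈ 1650 N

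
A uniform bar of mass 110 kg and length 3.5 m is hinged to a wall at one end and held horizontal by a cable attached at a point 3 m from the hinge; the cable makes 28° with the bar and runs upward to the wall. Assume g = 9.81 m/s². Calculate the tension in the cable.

T ≈ 1340 N

Take torques about the hinge: T sin 28° · 3 = 110×9.81×1.75 = 1888.4 N·m.
So T = 1888.4 / (0.4695 × 3) = 1340.8 N.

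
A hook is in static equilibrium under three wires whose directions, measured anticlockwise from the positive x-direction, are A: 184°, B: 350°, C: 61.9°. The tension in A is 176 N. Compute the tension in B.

T_B ≈ 157 N

Resolve: ΣF_x = 176 cos 184° + T_B cos 350° + T_C cos 61.9° = 0.
        ΣF_y = 176 sin 184° + T_B sin 350° + T_C sin 61.9° = 0.
The known terms sum to (-175.6, -12.28) N, so 0.9848 T_B + 0.4710 T_C = 175.6 and -0.1736 T_B + 0.8821 T_C = 12.28.
Solving simultaneously: T_B = 156.9 N, T_C = 44.79 N.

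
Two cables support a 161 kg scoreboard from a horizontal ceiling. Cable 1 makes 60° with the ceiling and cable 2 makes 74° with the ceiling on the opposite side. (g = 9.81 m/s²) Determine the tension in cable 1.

T_1 ≈ 605 N

Weight W = 161 × 9.81 = 1579 N acts straight down.
Horizontal: T_1 cos 60° = T_2 cos 74°  →  T_2 = 1.814 T_1.
Vertical: T_1 sin 60° + T_2 sin 74° = 1579.
Substituting the horizontal relation into the vertical equation gives 2.61 T_1 = 1579, so T_1 = 605.2 N.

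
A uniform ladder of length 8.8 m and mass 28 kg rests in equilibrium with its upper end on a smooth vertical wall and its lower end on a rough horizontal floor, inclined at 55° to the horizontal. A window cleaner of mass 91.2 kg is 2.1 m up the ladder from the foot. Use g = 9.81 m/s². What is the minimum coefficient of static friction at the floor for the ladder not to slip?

μ_min ≈ 0.210

ΣF_y = 0: N_floor = 28×9.81 + 91.2×9.81 = 1169.4 N.
Torques about the foot: N_wall · 8.8 sin 55° = 28×9.81×4.4 cos 55° + 91.2×9.81×2.1 cos 55° → N_wall = 245.66 N.
ΣF_x = 0: f_floor = N_wall = 245.66 N.
μ_min = f_floor / N_floor = 245.66 / 1169.4 = 0.2101.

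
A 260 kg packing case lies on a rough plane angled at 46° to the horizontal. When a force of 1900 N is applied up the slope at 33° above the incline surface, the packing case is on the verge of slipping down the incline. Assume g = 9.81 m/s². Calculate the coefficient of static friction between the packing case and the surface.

On the verge of sliding down the incline, friction is at its maximum μN and acts up the slope.
Perpendicular to incline: N = W cos 46° − P sin 33° = 1772 − 1035 = 737 N.
Along incline: P cos 33° + μN = W sin 46° → μ = (W sin 46° − P cos 33°) / N = 0.3274.

μ ≈ 0.327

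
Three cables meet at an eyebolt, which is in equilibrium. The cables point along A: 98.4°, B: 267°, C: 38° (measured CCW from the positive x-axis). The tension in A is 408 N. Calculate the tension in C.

T_C ≈ 107 N

Resolve: ΣF_x = 408 cos 98.4° + T_B cos 267° + T_C cos 38° = 0.
        ΣF_y = 408 sin 98.4° + T_B sin 267° + T_C sin 38° = 0.
The known terms sum to (-59.6, 403.6) N, so -0.0523 T_B + 0.7880 T_C = 59.6 and -0.9986 T_B + 0.6157 T_C = -403.6.
Solving simultaneously: T_B = 470.1 N, T_C = 106.9 N.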